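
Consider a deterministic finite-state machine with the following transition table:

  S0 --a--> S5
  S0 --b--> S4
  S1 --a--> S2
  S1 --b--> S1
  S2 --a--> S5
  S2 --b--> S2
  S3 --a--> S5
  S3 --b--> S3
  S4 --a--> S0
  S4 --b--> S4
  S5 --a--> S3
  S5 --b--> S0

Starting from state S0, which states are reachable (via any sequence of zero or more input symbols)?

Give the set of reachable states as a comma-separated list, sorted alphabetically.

Answer: S0, S3, S4, S5

Derivation:
BFS from S0:
  visit S0: S0--a-->S5 (new), S0--b-->S4 (new)
  visit S5: S5--a-->S3 (new), S5--b-->S0 (seen)
  visit S4: S4--a-->S0 (seen), S4--b-->S4 (seen)
  visit S3: S3--a-->S5 (seen), S3--b-->S3 (seen)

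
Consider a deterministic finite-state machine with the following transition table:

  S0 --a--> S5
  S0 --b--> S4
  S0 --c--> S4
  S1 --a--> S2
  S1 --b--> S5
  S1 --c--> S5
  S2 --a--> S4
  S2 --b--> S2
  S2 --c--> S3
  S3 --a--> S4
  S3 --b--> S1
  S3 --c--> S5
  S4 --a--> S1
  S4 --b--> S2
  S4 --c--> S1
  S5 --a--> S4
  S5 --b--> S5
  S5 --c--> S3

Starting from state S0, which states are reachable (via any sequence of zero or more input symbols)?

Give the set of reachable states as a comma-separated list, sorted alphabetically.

BFS from S0:
  visit S0: S0--a-->S5 (new), S0--b-->S4 (new), S0--c-->S4 (seen)
  visit S5: S5--a-->S4 (seen), S5--b-->S5 (seen), S5--c-->S3 (new)
  visit S4: S4--a-->S1 (new), S4--b-->S2 (new), S4--c-->S1 (seen)
  visit S3: S3--a-->S4 (seen), S3--b-->S1 (seen), S3--c-->S5 (seen)
  visit S1: S1--a-->S2 (seen), S1--b-->S5 (seen), S1--c-->S5 (seen)
  visit S2: S2--a-->S4 (seen), S2--b-->S2 (seen), S2--c-->S3 (seen)

Answer: S0, S1, S2, S3, S4, S5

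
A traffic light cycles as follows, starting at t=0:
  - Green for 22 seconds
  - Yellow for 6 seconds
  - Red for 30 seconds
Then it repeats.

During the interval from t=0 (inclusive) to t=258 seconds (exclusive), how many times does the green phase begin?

Answer: 5

Derivation:
Cycle = 22+6+30 = 58s
green phase starts at t = k*58 + 0 for k=0,1,2,...
Need k*58+0 < 258 → k < 4.448
k ∈ {0, ..., 4} → 5 starts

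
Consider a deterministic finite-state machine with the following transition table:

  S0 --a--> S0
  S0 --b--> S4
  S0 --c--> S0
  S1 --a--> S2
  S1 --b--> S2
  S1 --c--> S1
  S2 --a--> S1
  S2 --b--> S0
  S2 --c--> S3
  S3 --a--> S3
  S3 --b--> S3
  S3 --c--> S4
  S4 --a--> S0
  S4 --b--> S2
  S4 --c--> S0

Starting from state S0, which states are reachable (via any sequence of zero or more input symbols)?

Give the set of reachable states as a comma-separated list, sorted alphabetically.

BFS from S0:
  visit S0: S0--a-->S0 (seen), S0--b-->S4 (new), S0--c-->S0 (seen)
  visit S4: S4--a-->S0 (seen), S4--b-->S2 (new), S4--c-->S0 (seen)
  visit S2: S2--a-->S1 (new), S2--b-->S0 (seen), S2--c-->S3 (new)
  visit S1: S1--a-->S2 (seen), S1--b-->S2 (seen), S1--c-->S1 (seen)
  visit S3: S3--a-->S3 (seen), S3--b-->S3 (seen), S3--c-->S4 (seen)

Answer: S0, S1, S2, S3, S4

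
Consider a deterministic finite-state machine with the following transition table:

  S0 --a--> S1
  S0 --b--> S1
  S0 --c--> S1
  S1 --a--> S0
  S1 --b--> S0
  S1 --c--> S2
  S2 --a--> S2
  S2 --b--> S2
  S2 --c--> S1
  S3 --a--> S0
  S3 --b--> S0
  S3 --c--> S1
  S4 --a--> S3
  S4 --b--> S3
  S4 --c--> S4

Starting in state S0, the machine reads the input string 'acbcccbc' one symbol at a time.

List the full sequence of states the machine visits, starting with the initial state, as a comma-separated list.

Start: S0
  read 'a': S0 --a--> S1
  read 'c': S1 --c--> S2
  read 'b': S2 --b--> S2
  read 'c': S2 --c--> S1
  read 'c': S1 --c--> S2
  read 'c': S2 --c--> S1
  read 'b': S1 --b--> S0
  read 'c': S0 --c--> S1

Answer: S0, S1, S2, S2, S1, S2, S1, S0, S1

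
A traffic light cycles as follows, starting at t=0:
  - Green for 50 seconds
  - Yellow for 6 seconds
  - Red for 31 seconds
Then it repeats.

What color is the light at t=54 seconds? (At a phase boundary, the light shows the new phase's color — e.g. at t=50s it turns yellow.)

Answer: yellow

Derivation:
Cycle length = 50 + 6 + 31 = 87s
t = 54, phase_t = 54 mod 87 = 54
50 <= 54 < 56 (yellow end) → YELLOW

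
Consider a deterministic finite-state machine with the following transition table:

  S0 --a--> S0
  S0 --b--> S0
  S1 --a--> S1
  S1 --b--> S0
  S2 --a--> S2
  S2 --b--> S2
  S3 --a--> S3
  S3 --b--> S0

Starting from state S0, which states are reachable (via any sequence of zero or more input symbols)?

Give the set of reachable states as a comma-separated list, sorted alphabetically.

BFS from S0:
  visit S0: S0--a-->S0 (seen), S0--b-->S0 (seen)

Answer: S0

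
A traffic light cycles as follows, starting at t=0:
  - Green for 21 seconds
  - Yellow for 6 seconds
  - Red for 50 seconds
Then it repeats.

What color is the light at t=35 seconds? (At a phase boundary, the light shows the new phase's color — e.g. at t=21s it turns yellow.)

Answer: red

Derivation:
Cycle length = 21 + 6 + 50 = 77s
t = 35, phase_t = 35 mod 77 = 35
35 >= 27 → RED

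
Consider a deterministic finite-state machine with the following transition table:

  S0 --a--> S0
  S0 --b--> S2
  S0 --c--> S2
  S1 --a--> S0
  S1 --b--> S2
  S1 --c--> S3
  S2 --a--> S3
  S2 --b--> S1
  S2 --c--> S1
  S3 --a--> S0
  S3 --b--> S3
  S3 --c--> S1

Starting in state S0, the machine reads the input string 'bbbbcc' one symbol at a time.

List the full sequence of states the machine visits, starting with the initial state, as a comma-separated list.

Answer: S0, S2, S1, S2, S1, S3, S1

Derivation:
Start: S0
  read 'b': S0 --b--> S2
  read 'b': S2 --b--> S1
  read 'b': S1 --b--> S2
  read 'b': S2 --b--> S1
  read 'c': S1 --c--> S3
  read 'c': S3 --c--> S1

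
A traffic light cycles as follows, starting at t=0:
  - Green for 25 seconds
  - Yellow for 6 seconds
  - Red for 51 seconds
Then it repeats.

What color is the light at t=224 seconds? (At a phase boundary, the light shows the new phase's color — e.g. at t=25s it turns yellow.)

Answer: red

Derivation:
Cycle length = 25 + 6 + 51 = 82s
t = 224, phase_t = 224 mod 82 = 60
60 >= 31 → RED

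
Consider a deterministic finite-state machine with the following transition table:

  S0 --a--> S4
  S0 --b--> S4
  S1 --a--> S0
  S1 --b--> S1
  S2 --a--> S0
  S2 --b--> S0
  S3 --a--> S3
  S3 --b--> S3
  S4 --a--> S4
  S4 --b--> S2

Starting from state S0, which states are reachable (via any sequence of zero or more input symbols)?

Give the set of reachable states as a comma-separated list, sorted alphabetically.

Answer: S0, S2, S4

Derivation:
BFS from S0:
  visit S0: S0--a-->S4 (new), S0--b-->S4 (seen)
  visit S4: S4--a-->S4 (seen), S4--b-->S2 (new)
  visit S2: S2--a-->S0 (seen), S2--b-->S0 (seen)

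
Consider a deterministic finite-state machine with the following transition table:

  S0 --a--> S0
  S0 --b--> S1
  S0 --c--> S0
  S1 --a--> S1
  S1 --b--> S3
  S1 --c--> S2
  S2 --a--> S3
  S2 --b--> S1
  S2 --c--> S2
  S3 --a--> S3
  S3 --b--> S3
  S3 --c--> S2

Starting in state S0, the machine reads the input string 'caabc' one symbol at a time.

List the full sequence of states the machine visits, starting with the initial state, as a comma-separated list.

Answer: S0, S0, S0, S0, S1, S2

Derivation:
Start: S0
  read 'c': S0 --c--> S0
  read 'a': S0 --a--> S0
  read 'a': S0 --a--> S0
  read 'b': S0 --b--> S1
  read 'c': S1 --c--> S2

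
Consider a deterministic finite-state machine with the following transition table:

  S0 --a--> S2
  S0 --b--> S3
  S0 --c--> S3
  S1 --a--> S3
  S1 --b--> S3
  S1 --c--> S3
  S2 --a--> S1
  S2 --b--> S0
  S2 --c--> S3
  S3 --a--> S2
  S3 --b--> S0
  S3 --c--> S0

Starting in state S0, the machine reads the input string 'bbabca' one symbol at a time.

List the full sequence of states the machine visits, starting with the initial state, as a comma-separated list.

Answer: S0, S3, S0, S2, S0, S3, S2

Derivation:
Start: S0
  read 'b': S0 --b--> S3
  read 'b': S3 --b--> S0
  read 'a': S0 --a--> S2
  read 'b': S2 --b--> S0
  read 'c': S0 --c--> S3
  read 'a': S3 --a--> S2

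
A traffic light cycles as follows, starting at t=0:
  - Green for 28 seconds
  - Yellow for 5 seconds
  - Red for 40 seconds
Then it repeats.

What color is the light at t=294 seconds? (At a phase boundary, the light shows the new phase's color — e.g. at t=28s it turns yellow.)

Answer: green

Derivation:
Cycle length = 28 + 5 + 40 = 73s
t = 294, phase_t = 294 mod 73 = 2
2 < 28 (green end) → GREEN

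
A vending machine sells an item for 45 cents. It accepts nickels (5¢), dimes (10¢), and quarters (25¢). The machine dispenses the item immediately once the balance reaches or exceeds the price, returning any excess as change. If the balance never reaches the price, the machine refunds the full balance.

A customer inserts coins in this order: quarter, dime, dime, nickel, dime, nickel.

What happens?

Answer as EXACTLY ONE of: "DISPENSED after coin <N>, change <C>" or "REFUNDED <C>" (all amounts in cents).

Price: 45¢
Coin 1 (quarter, 25¢): balance = 25¢
Coin 2 (dime, 10¢): balance = 35¢
Coin 3 (dime, 10¢): balance = 45¢
  → balance >= price → DISPENSE, change = 45 - 45 = 0¢

Answer: DISPENSED after coin 3, change 0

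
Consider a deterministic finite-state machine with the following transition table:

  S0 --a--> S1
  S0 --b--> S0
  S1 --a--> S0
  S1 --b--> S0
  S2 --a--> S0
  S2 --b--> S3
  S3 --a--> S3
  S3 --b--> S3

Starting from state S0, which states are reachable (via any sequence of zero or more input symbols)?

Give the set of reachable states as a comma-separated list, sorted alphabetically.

Answer: S0, S1

Derivation:
BFS from S0:
  visit S0: S0--a-->S1 (new), S0--b-->S0 (seen)
  visit S1: S1--a-->S0 (seen), S1--b-->S0 (seen)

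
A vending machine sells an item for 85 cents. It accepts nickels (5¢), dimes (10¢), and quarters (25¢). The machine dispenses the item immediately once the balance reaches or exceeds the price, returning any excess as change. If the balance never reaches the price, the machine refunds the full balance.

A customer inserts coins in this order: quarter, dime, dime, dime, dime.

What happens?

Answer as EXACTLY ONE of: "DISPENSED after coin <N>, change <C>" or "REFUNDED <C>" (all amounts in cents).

Price: 85¢
Coin 1 (quarter, 25¢): balance = 25¢
Coin 2 (dime, 10¢): balance = 35¢
Coin 3 (dime, 10¢): balance = 45¢
Coin 4 (dime, 10¢): balance = 55¢
Coin 5 (dime, 10¢): balance = 65¢
All coins inserted, balance 65¢ < price 85¢ → REFUND 65¢

Answer: REFUNDED 65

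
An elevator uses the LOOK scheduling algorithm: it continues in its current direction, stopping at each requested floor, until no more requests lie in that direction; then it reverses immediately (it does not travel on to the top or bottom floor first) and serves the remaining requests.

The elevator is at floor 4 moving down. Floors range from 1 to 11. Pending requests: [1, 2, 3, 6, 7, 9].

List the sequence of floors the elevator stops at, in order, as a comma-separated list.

Current: 4, moving DOWN
Serve below first (descending): [3, 2, 1]
Then reverse, serve above (ascending): [6, 7, 9]

Answer: 3, 2, 1, 6, 7, 9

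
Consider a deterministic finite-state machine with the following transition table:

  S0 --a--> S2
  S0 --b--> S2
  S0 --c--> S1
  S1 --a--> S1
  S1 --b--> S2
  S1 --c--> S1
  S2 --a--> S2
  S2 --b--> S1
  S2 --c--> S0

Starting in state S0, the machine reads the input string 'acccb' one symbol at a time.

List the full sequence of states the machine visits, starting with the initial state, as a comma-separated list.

Answer: S0, S2, S0, S1, S1, S2

Derivation:
Start: S0
  read 'a': S0 --a--> S2
  read 'c': S2 --c--> S0
  read 'c': S0 --c--> S1
  read 'c': S1 --c--> S1
  read 'b': S1 --b--> S2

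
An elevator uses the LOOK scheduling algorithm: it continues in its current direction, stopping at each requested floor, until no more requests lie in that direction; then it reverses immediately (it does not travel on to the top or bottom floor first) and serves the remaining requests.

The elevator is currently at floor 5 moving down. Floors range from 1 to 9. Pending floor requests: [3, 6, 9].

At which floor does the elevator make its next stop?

Current floor: 5, direction: down
Requests above: [6, 9]
Requests below: [3]
Moving down and requests lie below → nearest below is max([3]) = 3

Answer: 3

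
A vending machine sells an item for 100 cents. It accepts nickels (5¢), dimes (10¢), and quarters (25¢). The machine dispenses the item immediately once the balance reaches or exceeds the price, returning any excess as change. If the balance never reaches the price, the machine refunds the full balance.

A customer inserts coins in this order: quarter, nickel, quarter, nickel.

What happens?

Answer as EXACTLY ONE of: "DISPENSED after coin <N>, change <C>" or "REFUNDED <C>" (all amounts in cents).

Answer: REFUNDED 60

Derivation:
Price: 100¢
Coin 1 (quarter, 25¢): balance = 25¢
Coin 2 (nickel, 5¢): balance = 30¢
Coin 3 (quarter, 25¢): balance = 55¢
Coin 4 (nickel, 5¢): balance = 60¢
All coins inserted, balance 60¢ < price 100¢ → REFUND 60¢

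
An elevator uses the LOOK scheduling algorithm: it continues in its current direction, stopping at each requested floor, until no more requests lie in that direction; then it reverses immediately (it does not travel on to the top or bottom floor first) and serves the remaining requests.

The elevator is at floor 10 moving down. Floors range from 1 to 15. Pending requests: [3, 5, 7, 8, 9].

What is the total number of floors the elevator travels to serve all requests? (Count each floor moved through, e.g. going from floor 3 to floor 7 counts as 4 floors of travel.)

Answer: 7

Derivation:
Start at floor 10 moving down, LOOK stop order: [9, 8, 7, 5, 3]
  10 → 9: |9-10| = 1, total = 1
  9 → 8: |8-9| = 1, total = 2
  8 → 7: |7-8| = 1, total = 3
  7 → 5: |5-7| = 2, total = 5
  5 → 3: |3-5| = 2, total = 7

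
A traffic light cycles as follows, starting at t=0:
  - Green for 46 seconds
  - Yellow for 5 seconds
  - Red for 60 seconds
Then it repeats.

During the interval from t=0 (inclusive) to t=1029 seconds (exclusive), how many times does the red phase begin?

Answer: 9

Derivation:
Cycle = 46+5+60 = 111s
red phase starts at t = k*111 + 51 for k=0,1,2,...
Need k*111+51 < 1029 → k < 8.811
k ∈ {0, ..., 8} → 9 starts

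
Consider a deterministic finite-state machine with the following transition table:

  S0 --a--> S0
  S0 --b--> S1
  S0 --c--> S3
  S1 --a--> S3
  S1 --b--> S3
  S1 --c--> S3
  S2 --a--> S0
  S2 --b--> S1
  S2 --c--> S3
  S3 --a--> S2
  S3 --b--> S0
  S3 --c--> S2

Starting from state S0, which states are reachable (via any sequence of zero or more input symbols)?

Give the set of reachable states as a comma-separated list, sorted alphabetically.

BFS from S0:
  visit S0: S0--a-->S0 (seen), S0--b-->S1 (new), S0--c-->S3 (new)
  visit S1: S1--a-->S3 (seen), S1--b-->S3 (seen), S1--c-->S3 (seen)
  visit S3: S3--a-->S2 (new), S3--b-->S0 (seen), S3--c-->S2 (seen)
  visit S2: S2--a-->S0 (seen), S2--b-->S1 (seen), S2--c-->S3 (seen)

Answer: S0, S1, S2, S3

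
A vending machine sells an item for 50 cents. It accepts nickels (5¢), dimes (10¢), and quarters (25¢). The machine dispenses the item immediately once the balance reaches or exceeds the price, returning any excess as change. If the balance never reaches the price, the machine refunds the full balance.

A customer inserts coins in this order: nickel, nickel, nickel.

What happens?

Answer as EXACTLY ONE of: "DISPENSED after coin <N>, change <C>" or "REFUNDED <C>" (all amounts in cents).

Price: 50¢
Coin 1 (nickel, 5¢): balance = 5¢
Coin 2 (nickel, 5¢): balance = 10¢
Coin 3 (nickel, 5¢): balance = 15¢
All coins inserted, balance 15¢ < price 50¢ → REFUND 15¢

Answer: REFUNDED 15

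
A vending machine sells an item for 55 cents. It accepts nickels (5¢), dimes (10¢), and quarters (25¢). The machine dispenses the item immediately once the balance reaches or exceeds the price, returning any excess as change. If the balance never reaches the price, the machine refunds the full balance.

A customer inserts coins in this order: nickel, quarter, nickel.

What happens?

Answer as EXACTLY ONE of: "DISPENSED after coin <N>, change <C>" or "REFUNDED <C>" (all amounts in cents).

Answer: REFUNDED 35

Derivation:
Price: 55¢
Coin 1 (nickel, 5¢): balance = 5¢
Coin 2 (quarter, 25¢): balance = 30¢
Coin 3 (nickel, 5¢): balance = 35¢
All coins inserted, balance 35¢ < price 55¢ → REFUND 35¢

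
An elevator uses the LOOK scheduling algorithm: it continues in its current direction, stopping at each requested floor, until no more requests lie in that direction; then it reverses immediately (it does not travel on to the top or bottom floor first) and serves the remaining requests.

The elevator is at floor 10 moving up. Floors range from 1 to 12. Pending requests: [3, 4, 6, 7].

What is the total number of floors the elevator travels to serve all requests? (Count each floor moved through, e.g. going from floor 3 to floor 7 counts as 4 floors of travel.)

Answer: 7

Derivation:
Start at floor 10 moving up, LOOK stop order: [7, 6, 4, 3]
  10 → 7: |7-10| = 3, total = 3
  7 → 6: |6-7| = 1, total = 4
  6 → 4: |4-6| = 2, total = 6
  4 → 3: |3-4| = 1, total = 7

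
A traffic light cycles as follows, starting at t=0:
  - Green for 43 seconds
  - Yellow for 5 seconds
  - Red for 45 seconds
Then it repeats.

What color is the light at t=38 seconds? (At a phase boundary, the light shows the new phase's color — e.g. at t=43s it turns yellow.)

Answer: green

Derivation:
Cycle length = 43 + 5 + 45 = 93s
t = 38, phase_t = 38 mod 93 = 38
38 < 43 (green end) → GREEN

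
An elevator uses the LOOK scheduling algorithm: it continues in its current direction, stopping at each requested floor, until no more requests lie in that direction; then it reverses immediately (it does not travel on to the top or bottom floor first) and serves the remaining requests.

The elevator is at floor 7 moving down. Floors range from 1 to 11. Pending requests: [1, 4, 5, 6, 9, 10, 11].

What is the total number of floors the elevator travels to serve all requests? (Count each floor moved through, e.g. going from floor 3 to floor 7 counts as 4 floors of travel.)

Start at floor 7 moving down, LOOK stop order: [6, 5, 4, 1, 9, 10, 11]
  7 → 6: |6-7| = 1, total = 1
  6 → 5: |5-6| = 1, total = 2
  5 → 4: |4-5| = 1, total = 3
  4 → 1: |1-4| = 3, total = 6
  1 → 9: |9-1| = 8, total = 14
  9 → 10: |10-9| = 1, total = 15
  10 → 11: |11-10| = 1, total = 16

Answer: 16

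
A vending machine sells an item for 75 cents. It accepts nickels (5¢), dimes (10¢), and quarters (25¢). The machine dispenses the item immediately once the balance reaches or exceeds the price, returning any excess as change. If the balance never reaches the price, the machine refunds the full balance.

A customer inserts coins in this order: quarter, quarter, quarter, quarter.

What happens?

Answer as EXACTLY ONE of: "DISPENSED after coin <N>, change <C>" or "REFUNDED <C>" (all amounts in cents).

Price: 75¢
Coin 1 (quarter, 25¢): balance = 25¢
Coin 2 (quarter, 25¢): balance = 50¢
Coin 3 (quarter, 25¢): balance = 75¢
  → balance >= price → DISPENSE, change = 75 - 75 = 0¢

Answer: DISPENSED after coin 3, change 0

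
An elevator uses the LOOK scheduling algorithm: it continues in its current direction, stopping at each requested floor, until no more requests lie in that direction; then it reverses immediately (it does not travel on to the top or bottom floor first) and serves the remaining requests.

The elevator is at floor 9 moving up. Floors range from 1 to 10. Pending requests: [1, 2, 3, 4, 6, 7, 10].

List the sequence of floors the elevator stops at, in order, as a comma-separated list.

Answer: 10, 7, 6, 4, 3, 2, 1

Derivation:
Current: 9, moving UP
Serve above first (ascending): [10]
Then reverse, serve below (descending): [7, 6, 4, 3, 2, 1]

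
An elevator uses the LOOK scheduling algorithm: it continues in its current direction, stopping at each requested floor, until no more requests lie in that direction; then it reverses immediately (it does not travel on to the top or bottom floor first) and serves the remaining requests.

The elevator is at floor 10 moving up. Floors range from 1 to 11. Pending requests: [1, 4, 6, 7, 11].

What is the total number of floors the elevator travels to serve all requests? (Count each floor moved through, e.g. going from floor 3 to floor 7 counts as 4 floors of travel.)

Answer: 11

Derivation:
Start at floor 10 moving up, LOOK stop order: [11, 7, 6, 4, 1]
  10 → 11: |11-10| = 1, total = 1
  11 → 7: |7-11| = 4, total = 5
  7 → 6: |6-7| = 1, total = 6
  6 → 4: |4-6| = 2, total = 8
  4 → 1: |1-4| = 3, total = 11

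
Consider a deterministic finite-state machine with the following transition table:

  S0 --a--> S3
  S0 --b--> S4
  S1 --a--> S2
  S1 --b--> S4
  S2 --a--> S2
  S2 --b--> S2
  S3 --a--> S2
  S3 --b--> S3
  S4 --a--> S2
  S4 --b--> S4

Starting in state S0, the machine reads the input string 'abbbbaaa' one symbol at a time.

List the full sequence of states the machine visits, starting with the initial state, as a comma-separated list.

Answer: S0, S3, S3, S3, S3, S3, S2, S2, S2

Derivation:
Start: S0
  read 'a': S0 --a--> S3
  read 'b': S3 --b--> S3
  read 'b': S3 --b--> S3
  read 'b': S3 --b--> S3
  read 'b': S3 --b--> S3
  read 'a': S3 --a--> S2
  read 'a': S2 --a--> S2
  read 'a': S2 --a--> S2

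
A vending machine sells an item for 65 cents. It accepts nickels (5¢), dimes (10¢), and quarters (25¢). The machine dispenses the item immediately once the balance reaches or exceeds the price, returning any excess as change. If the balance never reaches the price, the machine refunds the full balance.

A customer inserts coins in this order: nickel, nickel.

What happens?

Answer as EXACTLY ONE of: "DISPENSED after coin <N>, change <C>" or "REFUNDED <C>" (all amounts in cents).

Answer: REFUNDED 10

Derivation:
Price: 65¢
Coin 1 (nickel, 5¢): balance = 5¢
Coin 2 (nickel, 5¢): balance = 10¢
All coins inserted, balance 10¢ < price 65¢ → REFUND 10¢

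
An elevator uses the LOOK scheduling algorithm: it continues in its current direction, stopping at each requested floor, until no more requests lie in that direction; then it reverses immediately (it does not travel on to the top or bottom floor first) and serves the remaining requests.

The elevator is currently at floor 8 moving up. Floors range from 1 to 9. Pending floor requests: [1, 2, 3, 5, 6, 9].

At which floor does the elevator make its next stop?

Current floor: 8, direction: up
Requests above: [9]
Requests below: [1, 2, 3, 5, 6]
Moving up and requests lie above → nearest above is min([9]) = 9

Answer: 9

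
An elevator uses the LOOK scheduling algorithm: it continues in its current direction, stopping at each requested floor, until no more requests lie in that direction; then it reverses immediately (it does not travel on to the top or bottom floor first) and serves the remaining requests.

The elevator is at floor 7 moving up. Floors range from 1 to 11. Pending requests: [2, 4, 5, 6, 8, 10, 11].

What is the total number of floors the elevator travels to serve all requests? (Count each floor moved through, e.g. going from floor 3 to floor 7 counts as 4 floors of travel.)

Answer: 13

Derivation:
Start at floor 7 moving up, LOOK stop order: [8, 10, 11, 6, 5, 4, 2]
  7 → 8: |8-7| = 1, total = 1
  8 → 10: |10-8| = 2, total = 3
  10 → 11: |11-10| = 1, total = 4
  11 → 6: |6-11| = 5, total = 9
  6 → 5: |5-6| = 1, total = 10
  5 → 4: |4-5| = 1, total = 11
  4 → 2: |2-4| = 2, total = 13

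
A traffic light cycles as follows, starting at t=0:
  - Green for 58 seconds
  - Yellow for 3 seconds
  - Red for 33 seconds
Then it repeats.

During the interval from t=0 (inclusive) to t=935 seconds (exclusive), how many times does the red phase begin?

Answer: 10

Derivation:
Cycle = 58+3+33 = 94s
red phase starts at t = k*94 + 61 for k=0,1,2,...
Need k*94+61 < 935 → k < 9.298
k ∈ {0, ..., 9} → 10 starts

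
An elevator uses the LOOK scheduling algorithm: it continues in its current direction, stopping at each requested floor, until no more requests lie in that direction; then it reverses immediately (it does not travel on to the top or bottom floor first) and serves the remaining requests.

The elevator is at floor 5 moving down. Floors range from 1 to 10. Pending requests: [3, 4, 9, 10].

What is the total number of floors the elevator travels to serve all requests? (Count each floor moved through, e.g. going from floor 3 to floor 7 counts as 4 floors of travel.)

Start at floor 5 moving down, LOOK stop order: [4, 3, 9, 10]
  5 → 4: |4-5| = 1, total = 1
  4 → 3: |3-4| = 1, total = 2
  3 → 9: |9-3| = 6, total = 8
  9 → 10: |10-9| = 1, total = 9

Answer: 9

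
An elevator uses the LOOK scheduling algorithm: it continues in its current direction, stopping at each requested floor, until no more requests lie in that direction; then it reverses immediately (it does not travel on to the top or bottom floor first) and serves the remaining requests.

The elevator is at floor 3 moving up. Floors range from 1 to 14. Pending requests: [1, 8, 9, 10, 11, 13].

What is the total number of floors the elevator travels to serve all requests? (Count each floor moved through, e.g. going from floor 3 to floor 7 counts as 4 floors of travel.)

Answer: 22

Derivation:
Start at floor 3 moving up, LOOK stop order: [8, 9, 10, 11, 13, 1]
  3 → 8: |8-3| = 5, total = 5
  8 → 9: |9-8| = 1, total = 6
  9 → 10: |10-9| = 1, total = 7
  10 → 11: |11-10| = 1, total = 8
  11 → 13: |13-11| = 2, total = 10
  13 → 1: |1-13| = 12, total = 22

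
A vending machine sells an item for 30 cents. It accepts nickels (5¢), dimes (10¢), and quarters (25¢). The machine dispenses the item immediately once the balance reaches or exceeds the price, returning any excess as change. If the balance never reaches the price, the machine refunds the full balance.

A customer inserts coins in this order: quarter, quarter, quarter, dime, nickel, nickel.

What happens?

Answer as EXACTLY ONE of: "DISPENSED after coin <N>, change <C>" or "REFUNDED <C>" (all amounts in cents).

Price: 30¢
Coin 1 (quarter, 25¢): balance = 25¢
Coin 2 (quarter, 25¢): balance = 50¢
  → balance >= price → DISPENSE, change = 50 - 30 = 20¢

Answer: DISPENSED after coin 2, change 20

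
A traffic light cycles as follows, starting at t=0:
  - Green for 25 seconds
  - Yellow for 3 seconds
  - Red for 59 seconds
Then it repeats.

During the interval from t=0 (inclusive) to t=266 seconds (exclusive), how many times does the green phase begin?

Cycle = 25+3+59 = 87s
green phase starts at t = k*87 + 0 for k=0,1,2,...
Need k*87+0 < 266 → k < 3.057
k ∈ {0, ..., 3} → 4 starts

Answer: 4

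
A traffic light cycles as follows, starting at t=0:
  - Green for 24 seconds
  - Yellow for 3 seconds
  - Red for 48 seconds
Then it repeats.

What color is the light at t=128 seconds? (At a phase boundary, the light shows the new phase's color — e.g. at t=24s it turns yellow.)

Answer: red

Derivation:
Cycle length = 24 + 3 + 48 = 75s
t = 128, phase_t = 128 mod 75 = 53
53 >= 27 → RED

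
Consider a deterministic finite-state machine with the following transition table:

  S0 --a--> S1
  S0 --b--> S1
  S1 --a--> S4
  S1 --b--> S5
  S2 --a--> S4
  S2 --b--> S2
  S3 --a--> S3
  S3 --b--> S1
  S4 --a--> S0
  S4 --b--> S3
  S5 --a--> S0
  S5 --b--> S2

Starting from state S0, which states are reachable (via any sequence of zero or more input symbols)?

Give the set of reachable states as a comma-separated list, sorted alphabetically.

BFS from S0:
  visit S0: S0--a-->S1 (new), S0--b-->S1 (seen)
  visit S1: S1--a-->S4 (new), S1--b-->S5 (new)
  visit S4: S4--a-->S0 (seen), S4--b-->S3 (new)
  visit S5: S5--a-->S0 (seen), S5--b-->S2 (new)
  visit S3: S3--a-->S3 (seen), S3--b-->S1 (seen)
  visit S2: S2--a-->S4 (seen), S2--b-->S2 (seen)

Answer: S0, S1, S2, S3, S4, S5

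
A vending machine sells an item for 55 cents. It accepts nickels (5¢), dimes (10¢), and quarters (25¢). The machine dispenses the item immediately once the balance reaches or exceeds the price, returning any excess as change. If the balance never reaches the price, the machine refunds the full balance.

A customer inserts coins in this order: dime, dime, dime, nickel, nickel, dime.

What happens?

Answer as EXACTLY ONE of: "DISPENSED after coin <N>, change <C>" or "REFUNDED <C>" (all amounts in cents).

Answer: REFUNDED 50

Derivation:
Price: 55¢
Coin 1 (dime, 10¢): balance = 10¢
Coin 2 (dime, 10¢): balance = 20¢
Coin 3 (dime, 10¢): balance = 30¢
Coin 4 (nickel, 5¢): balance = 35¢
Coin 5 (nickel, 5¢): balance = 40¢
Coin 6 (dime, 10¢): balance = 50¢
All coins inserted, balance 50¢ < price 55¢ → REFUND 50¢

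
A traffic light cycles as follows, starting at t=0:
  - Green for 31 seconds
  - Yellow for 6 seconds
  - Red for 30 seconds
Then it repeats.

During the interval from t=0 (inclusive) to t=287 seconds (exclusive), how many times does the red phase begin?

Cycle = 31+6+30 = 67s
red phase starts at t = k*67 + 37 for k=0,1,2,...
Need k*67+37 < 287 → k < 3.731
k ∈ {0, ..., 3} → 4 starts

Answer: 4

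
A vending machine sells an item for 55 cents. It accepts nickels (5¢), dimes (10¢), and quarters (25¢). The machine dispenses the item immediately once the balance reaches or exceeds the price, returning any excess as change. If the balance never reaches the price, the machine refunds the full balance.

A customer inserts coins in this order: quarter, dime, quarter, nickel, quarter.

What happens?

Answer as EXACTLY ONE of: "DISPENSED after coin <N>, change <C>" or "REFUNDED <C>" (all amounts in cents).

Price: 55¢
Coin 1 (quarter, 25¢): balance = 25¢
Coin 2 (dime, 10¢): balance = 35¢
Coin 3 (quarter, 25¢): balance = 60¢
  → balance >= price → DISPENSE, change = 60 - 55 = 5¢

Answer: DISPENSED after coin 3, change 5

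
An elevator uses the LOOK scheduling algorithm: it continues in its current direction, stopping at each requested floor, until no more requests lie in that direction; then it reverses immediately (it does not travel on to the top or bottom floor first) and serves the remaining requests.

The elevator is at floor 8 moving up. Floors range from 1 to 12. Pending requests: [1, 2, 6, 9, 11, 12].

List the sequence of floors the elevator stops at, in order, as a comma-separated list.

Current: 8, moving UP
Serve above first (ascending): [9, 11, 12]
Then reverse, serve below (descending): [6, 2, 1]

Answer: 9, 11, 12, 6, 2, 1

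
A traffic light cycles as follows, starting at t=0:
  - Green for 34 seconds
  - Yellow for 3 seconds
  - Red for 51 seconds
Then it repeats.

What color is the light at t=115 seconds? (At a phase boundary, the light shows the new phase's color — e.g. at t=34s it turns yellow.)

Answer: green

Derivation:
Cycle length = 34 + 3 + 51 = 88s
t = 115, phase_t = 115 mod 88 = 27
27 < 34 (green end) → GREEN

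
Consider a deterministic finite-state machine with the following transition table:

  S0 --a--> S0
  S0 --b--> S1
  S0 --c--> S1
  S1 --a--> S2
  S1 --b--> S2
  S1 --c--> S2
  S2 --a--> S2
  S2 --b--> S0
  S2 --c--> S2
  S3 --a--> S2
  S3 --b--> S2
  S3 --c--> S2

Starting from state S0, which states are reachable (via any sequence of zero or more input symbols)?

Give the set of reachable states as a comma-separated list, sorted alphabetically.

Answer: S0, S1, S2

Derivation:
BFS from S0:
  visit S0: S0--a-->S0 (seen), S0--b-->S1 (new), S0--c-->S1 (seen)
  visit S1: S1--a-->S2 (new), S1--b-->S2 (seen), S1--c-->S2 (seen)
  visit S2: S2--a-->S2 (seen), S2--b-->S0 (seen), S2--c-->S2 (seen)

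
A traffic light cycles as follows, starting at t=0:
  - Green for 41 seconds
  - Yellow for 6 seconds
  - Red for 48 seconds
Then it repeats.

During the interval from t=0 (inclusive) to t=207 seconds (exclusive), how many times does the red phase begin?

Answer: 2

Derivation:
Cycle = 41+6+48 = 95s
red phase starts at t = k*95 + 47 for k=0,1,2,...
Need k*95+47 < 207 → k < 1.684
k ∈ {0, ..., 1} → 2 starts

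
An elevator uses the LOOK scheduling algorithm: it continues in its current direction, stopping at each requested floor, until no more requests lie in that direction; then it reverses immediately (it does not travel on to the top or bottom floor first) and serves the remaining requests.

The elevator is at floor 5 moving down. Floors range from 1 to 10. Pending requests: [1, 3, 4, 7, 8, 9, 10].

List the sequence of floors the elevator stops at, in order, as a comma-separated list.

Answer: 4, 3, 1, 7, 8, 9, 10

Derivation:
Current: 5, moving DOWN
Serve below first (descending): [4, 3, 1]
Then reverse, serve above (ascending): [7, 8, 9, 10]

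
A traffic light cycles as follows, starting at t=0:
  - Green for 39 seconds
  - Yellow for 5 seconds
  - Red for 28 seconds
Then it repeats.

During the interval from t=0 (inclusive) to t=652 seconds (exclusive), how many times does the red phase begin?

Answer: 9

Derivation:
Cycle = 39+5+28 = 72s
red phase starts at t = k*72 + 44 for k=0,1,2,...
Need k*72+44 < 652 → k < 8.444
k ∈ {0, ..., 8} → 9 starts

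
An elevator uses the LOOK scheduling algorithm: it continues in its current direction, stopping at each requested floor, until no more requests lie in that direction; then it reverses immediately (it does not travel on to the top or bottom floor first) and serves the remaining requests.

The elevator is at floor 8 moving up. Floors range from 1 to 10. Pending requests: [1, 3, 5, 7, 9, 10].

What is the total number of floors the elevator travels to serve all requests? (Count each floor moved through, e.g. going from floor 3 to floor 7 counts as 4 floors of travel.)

Start at floor 8 moving up, LOOK stop order: [9, 10, 7, 5, 3, 1]
  8 → 9: |9-8| = 1, total = 1
  9 → 10: |10-9| = 1, total = 2
  10 → 7: |7-10| = 3, total = 5
  7 → 5: |5-7| = 2, total = 7
  5 → 3: |3-5| = 2, total = 9
  3 → 1: |1-3| = 2, total = 11

Answer: 11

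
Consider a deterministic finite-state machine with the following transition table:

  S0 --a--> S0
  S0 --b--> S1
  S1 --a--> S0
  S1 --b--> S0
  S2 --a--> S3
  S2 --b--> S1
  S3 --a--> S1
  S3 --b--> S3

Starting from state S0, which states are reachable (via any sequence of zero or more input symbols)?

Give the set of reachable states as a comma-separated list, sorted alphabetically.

BFS from S0:
  visit S0: S0--a-->S0 (seen), S0--b-->S1 (new)
  visit S1: S1--a-->S0 (seen), S1--b-->S0 (seen)

Answer: S0, S1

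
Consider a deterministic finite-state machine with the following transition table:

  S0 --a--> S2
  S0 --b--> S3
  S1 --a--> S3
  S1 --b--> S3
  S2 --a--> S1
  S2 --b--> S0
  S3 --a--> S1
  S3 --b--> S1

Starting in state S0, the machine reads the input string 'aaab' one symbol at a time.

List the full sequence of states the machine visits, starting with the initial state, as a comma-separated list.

Answer: S0, S2, S1, S3, S1

Derivation:
Start: S0
  read 'a': S0 --a--> S2
  read 'a': S2 --a--> S1
  read 'a': S1 --a--> S3
  read 'b': S3 --b--> S1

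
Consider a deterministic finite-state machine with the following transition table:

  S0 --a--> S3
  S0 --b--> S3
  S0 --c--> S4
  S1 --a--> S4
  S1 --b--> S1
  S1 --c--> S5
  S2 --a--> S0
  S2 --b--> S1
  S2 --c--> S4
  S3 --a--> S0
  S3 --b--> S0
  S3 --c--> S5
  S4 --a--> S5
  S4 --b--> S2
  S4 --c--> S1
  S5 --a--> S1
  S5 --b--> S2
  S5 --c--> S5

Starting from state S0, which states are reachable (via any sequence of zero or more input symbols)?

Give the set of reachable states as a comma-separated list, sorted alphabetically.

BFS from S0:
  visit S0: S0--a-->S3 (new), S0--b-->S3 (seen), S0--c-->S4 (new)
  visit S3: S3--a-->S0 (seen), S3--b-->S0 (seen), S3--c-->S5 (new)
  visit S4: S4--a-->S5 (seen), S4--b-->S2 (new), S4--c-->S1 (new)
  visit S5: S5--a-->S1 (seen), S5--b-->S2 (seen), S5--c-->S5 (seen)
  visit S2: S2--a-->S0 (seen), S2--b-->S1 (seen), S2--c-->S4 (seen)
  visit S1: S1--a-->S4 (seen), S1--b-->S1 (seen), S1--c-->S5 (seen)

Answer: S0, S1, S2, S3, S4, S5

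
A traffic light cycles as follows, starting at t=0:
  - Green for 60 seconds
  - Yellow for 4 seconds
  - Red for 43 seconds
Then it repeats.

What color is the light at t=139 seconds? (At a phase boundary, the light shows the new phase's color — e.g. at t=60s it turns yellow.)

Cycle length = 60 + 4 + 43 = 107s
t = 139, phase_t = 139 mod 107 = 32
32 < 60 (green end) → GREEN

Answer: green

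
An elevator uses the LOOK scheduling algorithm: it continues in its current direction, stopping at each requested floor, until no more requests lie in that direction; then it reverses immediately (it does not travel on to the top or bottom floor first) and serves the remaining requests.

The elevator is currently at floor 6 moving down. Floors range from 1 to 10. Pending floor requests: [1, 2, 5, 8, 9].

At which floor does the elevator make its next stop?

Current floor: 6, direction: down
Requests above: [8, 9]
Requests below: [1, 2, 5]
Moving down and requests lie below → nearest below is max([1, 2, 5]) = 5

Answer: 5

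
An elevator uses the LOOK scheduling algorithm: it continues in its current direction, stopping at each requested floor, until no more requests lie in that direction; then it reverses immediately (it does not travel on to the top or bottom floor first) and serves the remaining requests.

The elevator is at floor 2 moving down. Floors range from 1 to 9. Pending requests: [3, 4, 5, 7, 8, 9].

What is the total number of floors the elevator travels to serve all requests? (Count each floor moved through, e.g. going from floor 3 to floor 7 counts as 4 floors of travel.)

Start at floor 2 moving down, LOOK stop order: [3, 4, 5, 7, 8, 9]
  2 → 3: |3-2| = 1, total = 1
  3 → 4: |4-3| = 1, total = 2
  4 → 5: |5-4| = 1, total = 3
  5 → 7: |7-5| = 2, total = 5
  7 → 8: |8-7| = 1, total = 6
  8 → 9: |9-8| = 1, total = 7

Answer: 7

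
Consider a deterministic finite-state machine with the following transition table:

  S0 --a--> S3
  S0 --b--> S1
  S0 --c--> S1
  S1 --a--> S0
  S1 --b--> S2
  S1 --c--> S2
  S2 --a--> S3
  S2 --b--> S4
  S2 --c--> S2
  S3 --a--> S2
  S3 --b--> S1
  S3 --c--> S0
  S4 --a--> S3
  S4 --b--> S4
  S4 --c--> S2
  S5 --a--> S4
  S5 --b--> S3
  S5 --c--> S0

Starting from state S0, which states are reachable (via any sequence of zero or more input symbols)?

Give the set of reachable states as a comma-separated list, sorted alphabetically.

BFS from S0:
  visit S0: S0--a-->S3 (new), S0--b-->S1 (new), S0--c-->S1 (seen)
  visit S3: S3--a-->S2 (new), S3--b-->S1 (seen), S3--c-->S0 (seen)
  visit S1: S1--a-->S0 (seen), S1--b-->S2 (seen), S1--c-->S2 (seen)
  visit S2: S2--a-->S3 (seen), S2--b-->S4 (new), S2--c-->S2 (seen)
  visit S4: S4--a-->S3 (seen), S4--b-->S4 (seen), S4--c-->S2 (seen)

Answer: S0, S1, S2, S3, S4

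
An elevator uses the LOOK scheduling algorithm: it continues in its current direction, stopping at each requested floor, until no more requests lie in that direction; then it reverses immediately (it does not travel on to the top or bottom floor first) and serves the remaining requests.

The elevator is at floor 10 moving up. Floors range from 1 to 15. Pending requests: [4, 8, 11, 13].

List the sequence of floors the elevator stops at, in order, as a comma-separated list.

Current: 10, moving UP
Serve above first (ascending): [11, 13]
Then reverse, serve below (descending): [8, 4]

Answer: 11, 13, 8, 4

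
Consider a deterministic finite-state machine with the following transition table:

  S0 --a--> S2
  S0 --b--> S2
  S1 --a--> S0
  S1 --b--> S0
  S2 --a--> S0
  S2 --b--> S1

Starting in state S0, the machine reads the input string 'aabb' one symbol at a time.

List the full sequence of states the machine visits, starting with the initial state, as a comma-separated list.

Answer: S0, S2, S0, S2, S1

Derivation:
Start: S0
  read 'a': S0 --a--> S2
  read 'a': S2 --a--> S0
  read 'b': S0 --b--> S2
  read 'b': S2 --b--> S1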